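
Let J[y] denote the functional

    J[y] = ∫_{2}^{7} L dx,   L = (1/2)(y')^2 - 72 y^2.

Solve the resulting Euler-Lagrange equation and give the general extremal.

The Lagrangian is L = (1/2)(y')^2 - 72 y^2.
∂L/∂y = -144y.
∂L/∂y' = y'.
The Euler-Lagrange equation d/dx(∂L/∂y') − ∂L/∂y = 0 becomes:
    y'' + 144 y = 0
General solution: y(x) = A sin(12x) + B cos(12x), where A and B are arbitrary constants fixed by the endpoint conditions.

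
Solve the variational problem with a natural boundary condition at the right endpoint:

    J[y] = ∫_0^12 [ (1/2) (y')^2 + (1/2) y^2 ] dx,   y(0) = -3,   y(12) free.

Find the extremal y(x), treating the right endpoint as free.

The Lagrangian L = (1/2) (y')^2 + (1/2) y^2 gives
    ∂L/∂y = 1 y,   ∂L/∂y' = y'.
Euler-Lagrange: y'' − y = 0.
With k = 1, the general solution is
    y(x) = A cosh(x) + B sinh(x).
Fixed left endpoint y(0) = -3 ⇒ A = -3.
The right endpoint x = 12 is free, so the natural (transversality) condition is ∂L/∂y' |_{x=12} = 0, i.e. y'(12) = 0.
Compute y'(x) = A k sinh(k x) + B k cosh(k x), so
    y'(12) = A k sinh(k·12) + B k cosh(k·12) = 0
    ⇒ B = −A tanh(k·12) = 3 tanh(1·12).
Therefore the extremal is
    y(x) = −3 cosh(1 x) + 3 tanh(1·12) sinh(1 x).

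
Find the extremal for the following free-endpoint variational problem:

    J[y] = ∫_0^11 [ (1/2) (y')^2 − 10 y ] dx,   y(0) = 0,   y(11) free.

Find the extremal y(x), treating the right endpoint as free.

The Lagrangian L = (1/2) (y')^2 − 10 y gives
    ∂L/∂y = −10,   ∂L/∂y' = y'.
Euler-Lagrange: d/dx(y') − (−10) = 0, i.e. y'' + 10 = 0, so
    y(x) = −(10/2) x^2 + C1 x + C2.
Fixed left endpoint y(0) = 0 ⇒ C2 = 0.
The right endpoint x = 11 is free, so the natural (transversality) condition is ∂L/∂y' |_{x=11} = 0, i.e. y'(11) = 0.
Compute y'(x) = −10 x + C1, so y'(11) = −110 + C1 = 0 ⇒ C1 = 110.
Therefore the extremal is
    y(x) = −5 x^2 + 110 x.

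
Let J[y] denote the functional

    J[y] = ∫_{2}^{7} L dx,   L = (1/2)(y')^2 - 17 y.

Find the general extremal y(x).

The Lagrangian is L = (1/2)(y')^2 - 17 y.
∂L/∂y = -17.
∂L/∂y' = y'.
The Euler-Lagrange equation d/dx(∂L/∂y') − ∂L/∂y = 0 becomes:
    y'' + 17 = 0
General solution: y(x) = -(17/2) x^2 + A x + B, where A and B are arbitrary constants fixed by the endpoint conditions.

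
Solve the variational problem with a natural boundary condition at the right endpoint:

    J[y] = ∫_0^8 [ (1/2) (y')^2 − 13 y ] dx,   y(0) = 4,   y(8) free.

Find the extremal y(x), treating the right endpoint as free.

The Lagrangian L = (1/2) (y')^2 − 13 y gives
    ∂L/∂y = −13,   ∂L/∂y' = y'.
Euler-Lagrange: d/dx(y') − (−13) = 0, i.e. y'' + 13 = 0, so
    y(x) = −(13/2) x^2 + C1 x + C2.
Fixed left endpoint y(0) = 4 ⇒ C2 = 4.
The right endpoint x = 8 is free, so the natural (transversality) condition is ∂L/∂y' |_{x=8} = 0, i.e. y'(8) = 0.
Compute y'(x) = −13 x + C1, so y'(8) = −104 + C1 = 0 ⇒ C1 = 104.
Therefore the extremal is
    y(x) = −(13/2) x^2 + 104 x + 4.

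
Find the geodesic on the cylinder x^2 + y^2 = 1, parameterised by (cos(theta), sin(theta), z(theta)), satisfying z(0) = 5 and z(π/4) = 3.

Parameterise the cylinder of radius R = 1 as
    r(θ) = (cos θ, sin θ, z(θ)).
The arc-length element is
    ds = sqrt(1 + (dz/dθ)^2) dθ,
so the Lagrangian is L = sqrt(1 + z'^2).
L depends on z' only, not on z or θ, so ∂L/∂z = 0 and
    ∂L/∂z' = z' / sqrt(1 + z'^2).
The Euler-Lagrange equation gives
    d/dθ( z' / sqrt(1 + z'^2) ) = 0,
so z' is constant. Integrating once:
    z(θ) = a θ + b,
a helix on the cylinder (a straight line when the cylinder is unrolled). The constants a, b are determined by the endpoint conditions.
With endpoint conditions z(0) = 5 and z(π/4) = 3: from z(0) = b we get b = 5, and a·π/4 + 5 = 3 gives a = -8/π, so
    z(θ) = (-8/π) θ + 5.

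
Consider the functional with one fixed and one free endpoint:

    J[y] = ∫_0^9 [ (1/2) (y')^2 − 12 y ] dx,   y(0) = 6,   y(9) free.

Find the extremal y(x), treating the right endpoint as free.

The Lagrangian L = (1/2) (y')^2 − 12 y gives
    ∂L/∂y = −12,   ∂L/∂y' = y'.
Euler-Lagrange: d/dx(y') − (−12) = 0, i.e. y'' + 12 = 0, so
    y(x) = −(12/2) x^2 + C1 x + C2.
Fixed left endpoint y(0) = 6 ⇒ C2 = 6.
The right endpoint x = 9 is free, so the natural (transversality) condition is ∂L/∂y' |_{x=9} = 0, i.e. y'(9) = 0.
Compute y'(x) = −12 x + C1, so y'(9) = −108 + C1 = 0 ⇒ C1 = 108.
Therefore the extremal is
    y(x) = −6 x^2 + 108 x + 6.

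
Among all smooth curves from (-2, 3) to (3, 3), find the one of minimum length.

Arc-length functional: J[y] = ∫ sqrt(1 + (y')^2) dx.
Lagrangian L = sqrt(1 + (y')^2) has no explicit y dependence, so ∂L/∂y = 0 and the Euler-Lagrange equation gives
    d/dx( y' / sqrt(1 + (y')^2) ) = 0  ⇒  y' / sqrt(1 + (y')^2) = const.
Hence y' is constant, so y(x) is affine.
Fitting the endpoints (-2, 3) and (3, 3):
    slope m = (3 − 3) / (3 − (-2)) = 0,
    intercept c = 3 − m·(-2) = 3.
Extremal: y(x) = 3.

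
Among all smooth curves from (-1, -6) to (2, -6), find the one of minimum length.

Arc-length functional: J[y] = ∫ sqrt(1 + (y')^2) dx.
Lagrangian L = sqrt(1 + (y')^2) has no explicit y dependence, so ∂L/∂y = 0 and the Euler-Lagrange equation gives
    d/dx( y' / sqrt(1 + (y')^2) ) = 0  ⇒  y' / sqrt(1 + (y')^2) = const.
Hence y' is constant, so y(x) is affine.
Fitting the endpoints (-1, -6) and (2, -6):
    slope m = ((-6) − (-6)) / (2 − (-1)) = 0,
    intercept c = (-6) − m·(-1) = -6.
Extremal: y(x) = -6.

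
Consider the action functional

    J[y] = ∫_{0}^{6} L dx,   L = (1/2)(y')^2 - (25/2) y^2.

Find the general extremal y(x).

The Lagrangian is L = (1/2)(y')^2 - (25/2) y^2.
∂L/∂y = -25y.
∂L/∂y' = y'.
The Euler-Lagrange equation d/dx(∂L/∂y') − ∂L/∂y = 0 becomes:
    y'' + 25 y = 0
General solution: y(x) = A sin(5x) + B cos(5x), where A and B are arbitrary constants fixed by the endpoint conditions.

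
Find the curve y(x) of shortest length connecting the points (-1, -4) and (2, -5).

Arc-length functional: J[y] = ∫ sqrt(1 + (y')^2) dx.
Lagrangian L = sqrt(1 + (y')^2) has no explicit y dependence, so ∂L/∂y = 0 and the Euler-Lagrange equation gives
    d/dx( y' / sqrt(1 + (y')^2) ) = 0  ⇒  y' / sqrt(1 + (y')^2) = const.
Hence y' is constant, so y(x) is affine.
Fitting the endpoints (-1, -4) and (2, -5):
    slope m = ((-5) − (-4)) / (2 − (-1)) = -1/3,
    intercept c = (-4) − m·(-1) = -13/3.
Extremal: y(x) = (-1/3) x - 13/3.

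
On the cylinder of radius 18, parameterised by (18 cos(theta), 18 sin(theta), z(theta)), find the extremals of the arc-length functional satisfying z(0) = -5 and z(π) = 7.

Parameterise the cylinder of radius R = 18 as
    r(θ) = (18 cos θ, 18 sin θ, z(θ)).
The arc-length element is
    ds = sqrt(324 + (dz/dθ)^2) dθ,
so the Lagrangian is L = sqrt(324 + z'^2).
L depends on z' only, not on z or θ, so ∂L/∂z = 0 and
    ∂L/∂z' = z' / sqrt(324 + z'^2).
The Euler-Lagrange equation gives
    d/dθ( z' / sqrt(324 + z'^2) ) = 0,
so z' is constant. Integrating once:
    z(θ) = a θ + b,
a helix on the cylinder (a straight line when the cylinder is unrolled). The constants a, b are determined by the endpoint conditions.
With endpoint conditions z(0) = -5 and z(π) = 7: from z(0) = b we get b = -5, and a·π + -5 = 7 gives a = 12/π, so
    z(θ) = (12/π) θ − 5.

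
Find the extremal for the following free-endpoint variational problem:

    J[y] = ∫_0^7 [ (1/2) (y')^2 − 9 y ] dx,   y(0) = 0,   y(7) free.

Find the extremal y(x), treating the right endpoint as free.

The Lagrangian L = (1/2) (y')^2 − 9 y gives
    ∂L/∂y = −9,   ∂L/∂y' = y'.
Euler-Lagrange: d/dx(y') − (−9) = 0, i.e. y'' + 9 = 0, so
    y(x) = −(9/2) x^2 + C1 x + C2.
Fixed left endpoint y(0) = 0 ⇒ C2 = 0.
The right endpoint x = 7 is free, so the natural (transversality) condition is ∂L/∂y' |_{x=7} = 0, i.e. y'(7) = 0.
Compute y'(x) = −9 x + C1, so y'(7) = −63 + C1 = 0 ⇒ C1 = 63.
Therefore the extremal is
    y(x) = −(9/2) x^2 + 63 x.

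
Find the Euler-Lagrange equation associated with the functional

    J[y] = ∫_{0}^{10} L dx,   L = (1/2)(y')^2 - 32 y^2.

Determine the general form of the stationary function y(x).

The Lagrangian is L = (1/2)(y')^2 - 32 y^2.
∂L/∂y = -64y.
∂L/∂y' = y'.
The Euler-Lagrange equation d/dx(∂L/∂y') − ∂L/∂y = 0 becomes:
    y'' + 64 y = 0
General solution: y(x) = A sin(8x) + B cos(8x), where A and B are arbitrary constants fixed by the endpoint conditions.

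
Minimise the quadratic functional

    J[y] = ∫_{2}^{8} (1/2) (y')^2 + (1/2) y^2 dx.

The Lagrangian is L = (1/2) (y')^2 + (1/2) y^2.
Compute ∂L/∂y = y, ∂L/∂y' = y'.
The Euler-Lagrange equation d/dx(∂L/∂y') − ∂L/∂y = 0 reduces to
    y'' − y = 0.
Its general solution is
    y(x) = A e^x + B e^(−x),
with A, B fixed by the endpoint conditions.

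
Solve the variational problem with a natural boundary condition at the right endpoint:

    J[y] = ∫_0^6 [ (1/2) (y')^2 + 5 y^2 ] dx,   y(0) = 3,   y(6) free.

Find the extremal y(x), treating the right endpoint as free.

The Lagrangian L = (1/2) (y')^2 + 5 y^2 gives
    ∂L/∂y = 10 y,   ∂L/∂y' = y'.
Euler-Lagrange: y'' − 10 y = 0.
With k = sqrt(10), the general solution is
    y(x) = A cosh(sqrt(10) x) + B sinh(sqrt(10) x).
Fixed left endpoint y(0) = 3 ⇒ A = 3.
The right endpoint x = 6 is free, so the natural (transversality) condition is ∂L/∂y' |_{x=6} = 0, i.e. y'(6) = 0.
Compute y'(x) = A k sinh(k x) + B k cosh(k x), so
    y'(6) = A k sinh(k·6) + B k cosh(k·6) = 0
    ⇒ B = −A tanh(k·6) = − 3 tanh(sqrt(10)·6).
Therefore the extremal is
    y(x) = 3 cosh(sqrt(10) x) − 3 tanh(sqrt(10)·6) sinh(sqrt(10) x).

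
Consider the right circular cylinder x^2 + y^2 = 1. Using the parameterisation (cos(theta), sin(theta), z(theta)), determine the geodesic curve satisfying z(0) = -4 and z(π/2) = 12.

Parameterise the cylinder of radius R = 1 as
    r(θ) = (cos θ, sin θ, z(θ)).
The arc-length element is
    ds = sqrt(1 + (dz/dθ)^2) dθ,
so the Lagrangian is L = sqrt(1 + z'^2).
L depends on z' only, not on z or θ, so ∂L/∂z = 0 and
    ∂L/∂z' = z' / sqrt(1 + z'^2).
The Euler-Lagrange equation gives
    d/dθ( z' / sqrt(1 + z'^2) ) = 0,
so z' is constant. Integrating once:
    z(θ) = a θ + b,
a helix on the cylinder (a straight line when the cylinder is unrolled). The constants a, b are determined by the endpoint conditions.
With endpoint conditions z(0) = -4 and z(π/2) = 12: from z(0) = b we get b = -4, and a·π/2 + -4 = 12 gives a = 32/π, so
    z(θ) = (32/π) θ − 4.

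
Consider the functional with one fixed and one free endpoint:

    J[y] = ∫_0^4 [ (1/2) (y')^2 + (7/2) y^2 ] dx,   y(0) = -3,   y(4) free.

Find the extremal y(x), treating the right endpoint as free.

The Lagrangian L = (1/2) (y')^2 + (7/2) y^2 gives
    ∂L/∂y = 7 y,   ∂L/∂y' = y'.
Euler-Lagrange: y'' − 7 y = 0.
With k = sqrt(7), the general solution is
    y(x) = A cosh(sqrt(7) x) + B sinh(sqrt(7) x).
Fixed left endpoint y(0) = -3 ⇒ A = -3.
The right endpoint x = 4 is free, so the natural (transversality) condition is ∂L/∂y' |_{x=4} = 0, i.e. y'(4) = 0.
Compute y'(x) = A k sinh(k x) + B k cosh(k x), so
    y'(4) = A k sinh(k·4) + B k cosh(k·4) = 0
    ⇒ B = −A tanh(k·4) = 3 tanh(sqrt(7)·4).
Therefore the extremal is
    y(x) = −3 cosh(sqrt(7) x) + 3 tanh(sqrt(7)·4) sinh(sqrt(7) x).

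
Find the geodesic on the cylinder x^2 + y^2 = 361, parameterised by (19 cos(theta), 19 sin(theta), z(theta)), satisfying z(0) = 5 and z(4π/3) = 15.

Parameterise the cylinder of radius R = 19 as
    r(θ) = (19 cos θ, 19 sin θ, z(θ)).
The arc-length element is
    ds = sqrt(361 + (dz/dθ)^2) dθ,
so the Lagrangian is L = sqrt(361 + z'^2).
L depends on z' only, not on z or θ, so ∂L/∂z = 0 and
    ∂L/∂z' = z' / sqrt(361 + z'^2).
The Euler-Lagrange equation gives
    d/dθ( z' / sqrt(361 + z'^2) ) = 0,
so z' is constant. Integrating once:
    z(θ) = a θ + b,
a helix on the cylinder (a straight line when the cylinder is unrolled). The constants a, b are determined by the endpoint conditions.
With endpoint conditions z(0) = 5 and z(4π/3) = 15: from z(0) = b we get b = 5, and a·4π/3 + 5 = 15 gives a = 15/(2π), so
    z(θ) = (15/(2π)) θ + 5.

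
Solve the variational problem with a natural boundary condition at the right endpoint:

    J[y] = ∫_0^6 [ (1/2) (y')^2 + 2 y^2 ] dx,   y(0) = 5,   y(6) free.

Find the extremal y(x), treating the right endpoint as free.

The Lagrangian L = (1/2) (y')^2 + 2 y^2 gives
    ∂L/∂y = 4 y,   ∂L/∂y' = y'.
Euler-Lagrange: y'' − 4 y = 0.
With k = 2, the general solution is
    y(x) = A cosh(2 x) + B sinh(2 x).
Fixed left endpoint y(0) = 5 ⇒ A = 5.
The right endpoint x = 6 is free, so the natural (transversality) condition is ∂L/∂y' |_{x=6} = 0, i.e. y'(6) = 0.
Compute y'(x) = A k sinh(k x) + B k cosh(k x), so
    y'(6) = A k sinh(k·6) + B k cosh(k·6) = 0
    ⇒ B = −A tanh(k·6) = − 5 tanh(2·6).
Therefore the extremal is
    y(x) = 5 cosh(2 x) − 5 tanh(2·6) sinh(2 x).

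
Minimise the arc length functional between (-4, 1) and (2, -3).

Arc-length functional: J[y] = ∫ sqrt(1 + (y')^2) dx.
Lagrangian L = sqrt(1 + (y')^2) has no explicit y dependence, so ∂L/∂y = 0 and the Euler-Lagrange equation gives
    d/dx( y' / sqrt(1 + (y')^2) ) = 0  ⇒  y' / sqrt(1 + (y')^2) = const.
Hence y' is constant, so y(x) is affine.
Fitting the endpoints (-4, 1) and (2, -3):
    slope m = ((-3) − 1) / (2 − (-4)) = -2/3,
    intercept c = 1 − m·(-4) = -5/3.
Extremal: y(x) = (-2/3) x - 5/3.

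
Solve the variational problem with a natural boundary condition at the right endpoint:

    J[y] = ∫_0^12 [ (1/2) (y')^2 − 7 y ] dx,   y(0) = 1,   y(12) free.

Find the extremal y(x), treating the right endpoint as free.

The Lagrangian L = (1/2) (y')^2 − 7 y gives
    ∂L/∂y = −7,   ∂L/∂y' = y'.
Euler-Lagrange: d/dx(y') − (−7) = 0, i.e. y'' + 7 = 0, so
    y(x) = −(7/2) x^2 + C1 x + C2.
Fixed left endpoint y(0) = 1 ⇒ C2 = 1.
The right endpoint x = 12 is free, so the natural (transversality) condition is ∂L/∂y' |_{x=12} = 0, i.e. y'(12) = 0.
Compute y'(x) = −7 x + C1, so y'(12) = −84 + C1 = 0 ⇒ C1 = 84.
Therefore the extremal is
    y(x) = −(7/2) x^2 + 84 x + 1.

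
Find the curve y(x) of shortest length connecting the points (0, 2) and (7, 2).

Arc-length functional: J[y] = ∫ sqrt(1 + (y')^2) dx.
Lagrangian L = sqrt(1 + (y')^2) has no explicit y dependence, so ∂L/∂y = 0 and the Euler-Lagrange equation gives
    d/dx( y' / sqrt(1 + (y')^2) ) = 0  ⇒  y' / sqrt(1 + (y')^2) = const.
Hence y' is constant, so y(x) is affine.
Fitting the endpoints (0, 2) and (7, 2):
    slope m = (2 − 2) / (7 − 0) = 0,
    intercept c = 2 − m·0 = 2.
Extremal: y(x) = 2.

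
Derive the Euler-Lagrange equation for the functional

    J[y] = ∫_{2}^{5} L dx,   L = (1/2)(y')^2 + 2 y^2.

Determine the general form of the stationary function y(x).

The Lagrangian is L = (1/2)(y')^2 + 2 y^2.
∂L/∂y = 4y.
∂L/∂y' = y'.
The Euler-Lagrange equation d/dx(∂L/∂y') − ∂L/∂y = 0 becomes:
    y'' - 4 y = 0
General solution: y(x) = A e^(2x) + B e^(-2x), where A and B are arbitrary constants fixed by the endpoint conditions.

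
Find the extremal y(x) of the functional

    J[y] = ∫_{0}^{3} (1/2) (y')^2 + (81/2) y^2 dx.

The Lagrangian is L = (1/2) (y')^2 + (81/2) y^2.
Compute ∂L/∂y = 81y, ∂L/∂y' = y'.
The Euler-Lagrange equation d/dx(∂L/∂y') − ∂L/∂y = 0 reduces to
    y'' − 81 y = 0.
Its general solution is
    y(x) = A e^(9x) + B e^(−9x),
with A, B fixed by the endpoint conditions.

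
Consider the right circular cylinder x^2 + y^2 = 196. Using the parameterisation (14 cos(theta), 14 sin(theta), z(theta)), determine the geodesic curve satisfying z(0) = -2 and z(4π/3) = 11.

Parameterise the cylinder of radius R = 14 as
    r(θ) = (14 cos θ, 14 sin θ, z(θ)).
The arc-length element is
    ds = sqrt(196 + (dz/dθ)^2) dθ,
so the Lagrangian is L = sqrt(196 + z'^2).
L depends on z' only, not on z or θ, so ∂L/∂z = 0 and
    ∂L/∂z' = z' / sqrt(196 + z'^2).
The Euler-Lagrange equation gives
    d/dθ( z' / sqrt(196 + z'^2) ) = 0,
so z' is constant. Integrating once:
    z(θ) = a θ + b,
a helix on the cylinder (a straight line when the cylinder is unrolled). The constants a, b are determined by the endpoint conditions.
With endpoint conditions z(0) = -2 and z(4π/3) = 11: from z(0) = b we get b = -2, and a·4π/3 + -2 = 11 gives a = 39/(4π), so
    z(θ) = (39/(4π)) θ − 2.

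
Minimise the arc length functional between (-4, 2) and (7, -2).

Arc-length functional: J[y] = ∫ sqrt(1 + (y')^2) dx.
Lagrangian L = sqrt(1 + (y')^2) has no explicit y dependence, so ∂L/∂y = 0 and the Euler-Lagrange equation gives
    d/dx( y' / sqrt(1 + (y')^2) ) = 0  ⇒  y' / sqrt(1 + (y')^2) = const.
Hence y' is constant, so y(x) is affine.
Fitting the endpoints (-4, 2) and (7, -2):
    slope m = ((-2) − 2) / (7 − (-4)) = -4/11,
    intercept c = 2 − m·(-4) = 6/11.
Extremal: y(x) = (-4/11) x + 6/11.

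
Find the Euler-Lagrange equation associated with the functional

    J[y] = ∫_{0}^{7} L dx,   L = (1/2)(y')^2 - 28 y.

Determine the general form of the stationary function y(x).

The Lagrangian is L = (1/2)(y')^2 - 28 y.
∂L/∂y = -28.
∂L/∂y' = y'.
The Euler-Lagrange equation d/dx(∂L/∂y') − ∂L/∂y = 0 becomes:
    y'' + 28 = 0
General solution: y(x) = -14 x^2 + A x + B, where A and B are arbitrary constants fixed by the endpoint conditions.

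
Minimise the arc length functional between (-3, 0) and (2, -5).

Arc-length functional: J[y] = ∫ sqrt(1 + (y')^2) dx.
Lagrangian L = sqrt(1 + (y')^2) has no explicit y dependence, so ∂L/∂y = 0 and the Euler-Lagrange equation gives
    d/dx( y' / sqrt(1 + (y')^2) ) = 0  ⇒  y' / sqrt(1 + (y')^2) = const.
Hence y' is constant, so y(x) is affine.
Fitting the endpoints (-3, 0) and (2, -5):
    slope m = ((-5) − 0) / (2 − (-3)) = -1,
    intercept c = 0 − m·(-3) = -3.
Extremal: y(x) = -x - 3.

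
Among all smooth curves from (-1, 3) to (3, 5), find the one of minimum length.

Arc-length functional: J[y] = ∫ sqrt(1 + (y')^2) dx.
Lagrangian L = sqrt(1 + (y')^2) has no explicit y dependence, so ∂L/∂y = 0 and the Euler-Lagrange equation gives
    d/dx( y' / sqrt(1 + (y')^2) ) = 0  ⇒  y' / sqrt(1 + (y')^2) = const.
Hence y' is constant, so y(x) is affine.
Fitting the endpoints (-1, 3) and (3, 5):
    slope m = (5 − 3) / (3 − (-1)) = 1/2,
    intercept c = 3 − m·(-1) = 7/2.
Extremal: y(x) = (1/2) x + 7/2.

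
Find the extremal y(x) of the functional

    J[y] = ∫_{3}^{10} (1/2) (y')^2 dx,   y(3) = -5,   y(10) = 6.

The Lagrangian is L = (1/2) (y')^2.
Compute ∂L/∂y = 0, ∂L/∂y' = y'.
The Euler-Lagrange equation d/dx(∂L/∂y') − ∂L/∂y = 0 reduces to
    y'' = 0.
Its general solution is
    y(x) = A x + B,
with A, B fixed by the endpoint conditions.
Applying the endpoint conditions y(3) = -5 and y(10) = 6: solve A·3 + B = -5 and A·10 + B = 6. Subtracting gives A(10 − 3) = 6 − -5, so A = 11/7, and B = -5 − A·3 = -68/7. Therefore
    y(x) = (11/7) x - 68/7.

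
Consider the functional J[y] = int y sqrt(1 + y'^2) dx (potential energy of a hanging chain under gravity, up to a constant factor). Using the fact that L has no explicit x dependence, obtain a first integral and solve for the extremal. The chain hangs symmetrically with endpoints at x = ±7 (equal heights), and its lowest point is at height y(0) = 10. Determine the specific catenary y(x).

The Lagrangian L(y, y') = y sqrt(1 + y'^2) has no explicit x dependence, so the Beltrami identity applies:
    L − y' ∂L/∂y' = C.
Compute ∂L/∂y' = y · y' / sqrt(1 + y'^2). Then
    L − y' ∂L/∂y'
    = y sqrt(1 + y'^2) − y · y'^2 / sqrt(1 + y'^2)
    = y (1 + y'^2 − y'^2) / sqrt(1 + y'^2)
    = y / sqrt(1 + y'^2) = C.
Squaring gives y^2 = C^2 (1 + y'^2), i.e.
    y'^2 = y^2 / C^2 − 1.
Separating variables,
    dy / sqrt(y^2 − C^2) = dx / C,
and integrating gives arccosh(y / C) = (x − a)/C, so
    y(x) = C cosh((x − a)/C),
the catenary. The constants C and a are fixed by the two endpoint conditions (and, for the hanging-chain problem, the length constraint selects C).
Now fit the given data. The endpoints x = ±7 are symmetric at equal height, so the catenary is even about its minimum: a = 0 and y(x) = C cosh(x/C). The lowest point is y(0) = C cosh(0) = C, and we are told y(0) = 10, so C = 10. Therefore
    y(x) = 10 cosh(x/10),
and at the endpoints
    y(±7) = 10 cosh(7/10).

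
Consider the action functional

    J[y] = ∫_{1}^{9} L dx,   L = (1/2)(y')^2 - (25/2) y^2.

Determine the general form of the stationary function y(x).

The Lagrangian is L = (1/2)(y')^2 - (25/2) y^2.
∂L/∂y = -25y.
∂L/∂y' = y'.
The Euler-Lagrange equation d/dx(∂L/∂y') − ∂L/∂y = 0 becomes:
    y'' + 25 y = 0
General solution: y(x) = A sin(5x) + B cos(5x), where A and B are arbitrary constants fixed by the endpoint conditions.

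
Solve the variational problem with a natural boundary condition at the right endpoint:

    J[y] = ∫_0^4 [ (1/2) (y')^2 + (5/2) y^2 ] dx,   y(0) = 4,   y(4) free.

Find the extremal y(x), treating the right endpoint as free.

The Lagrangian L = (1/2) (y')^2 + (5/2) y^2 gives
    ∂L/∂y = 5 y,   ∂L/∂y' = y'.
Euler-Lagrange: y'' − 5 y = 0.
With k = sqrt(5), the general solution is
    y(x) = A cosh(sqrt(5) x) + B sinh(sqrt(5) x).
Fixed left endpoint y(0) = 4 ⇒ A = 4.
The right endpoint x = 4 is free, so the natural (transversality) condition is ∂L/∂y' |_{x=4} = 0, i.e. y'(4) = 0.
Compute y'(x) = A k sinh(k x) + B k cosh(k x), so
    y'(4) = A k sinh(k·4) + B k cosh(k·4) = 0
    ⇒ B = −A tanh(k·4) = − 4 tanh(sqrt(5)·4).
Therefore the extremal is
    y(x) = 4 cosh(sqrt(5) x) − 4 tanh(sqrt(5)·4) sinh(sqrt(5) x).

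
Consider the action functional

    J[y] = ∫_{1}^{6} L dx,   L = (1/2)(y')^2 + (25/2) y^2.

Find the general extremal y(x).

The Lagrangian is L = (1/2)(y')^2 + (25/2) y^2.
∂L/∂y = 25y.
∂L/∂y' = y'.
The Euler-Lagrange equation d/dx(∂L/∂y') − ∂L/∂y = 0 becomes:
    y'' - 25 y = 0
General solution: y(x) = A e^(5x) + B e^(-5x), where A and B are arbitrary constants fixed by the endpoint conditions.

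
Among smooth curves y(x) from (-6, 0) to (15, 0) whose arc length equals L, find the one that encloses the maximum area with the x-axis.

Set up the augmented Lagrangian using a multiplier λ for the length constraint:
    F(y, y') = y − λ sqrt(1 + y'^2).
F has no explicit x dependence, so the Beltrami identity yields a first integral
    F − y' ∂F/∂y' = C.
Compute ∂F/∂y' = −λ y' / sqrt(1 + y'^2). Then
    y − λ sqrt(1 + y'^2) + λ y'^2 / sqrt(1 + y'^2) = C
    ⇒  y − λ / sqrt(1 + y'^2) = C.
Solving for y' and integrating gives
    (x − a)^2 + (y − b)^2 = λ^2,
a circular arc of radius λ. The constants a, b are determined by the endpoint conditions y(-6) = y(15) = 0, and λ is fixed implicitly by the length constraint
    ∫_{-6}^{15} sqrt(1 + y'^2) dx = L.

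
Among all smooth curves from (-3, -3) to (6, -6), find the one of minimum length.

Arc-length functional: J[y] = ∫ sqrt(1 + (y')^2) dx.
Lagrangian L = sqrt(1 + (y')^2) has no explicit y dependence, so ∂L/∂y = 0 and the Euler-Lagrange equation gives
    d/dx( y' / sqrt(1 + (y')^2) ) = 0  ⇒  y' / sqrt(1 + (y')^2) = const.
Hence y' is constant, so y(x) is affine.
Fitting the endpoints (-3, -3) and (6, -6):
    slope m = ((-6) − (-3)) / (6 − (-3)) = -1/3,
    intercept c = (-3) − m·(-3) = -4.
Extremal: y(x) = (-1/3) x - 4.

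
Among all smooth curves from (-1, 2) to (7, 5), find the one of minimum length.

Arc-length functional: J[y] = ∫ sqrt(1 + (y')^2) dx.
Lagrangian L = sqrt(1 + (y')^2) has no explicit y dependence, so ∂L/∂y = 0 and the Euler-Lagrange equation gives
    d/dx( y' / sqrt(1 + (y')^2) ) = 0  ⇒  y' / sqrt(1 + (y')^2) = const.
Hence y' is constant, so y(x) is affine.
Fitting the endpoints (-1, 2) and (7, 5):
    slope m = (5 − 2) / (7 − (-1)) = 3/8,
    intercept c = 2 − m·(-1) = 19/8.
Extremal: y(x) = (3/8) x + 19/8.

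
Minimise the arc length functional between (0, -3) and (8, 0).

Arc-length functional: J[y] = ∫ sqrt(1 + (y')^2) dx.
Lagrangian L = sqrt(1 + (y')^2) has no explicit y dependence, so ∂L/∂y = 0 and the Euler-Lagrange equation gives
    d/dx( y' / sqrt(1 + (y')^2) ) = 0  ⇒  y' / sqrt(1 + (y')^2) = const.
Hence y' is constant, so y(x) is affine.
Fitting the endpoints (0, -3) and (8, 0):
    slope m = (0 − (-3)) / (8 − 0) = 3/8,
    intercept c = (-3) − m·0 = -3.
Extremal: y(x) = (3/8) x - 3.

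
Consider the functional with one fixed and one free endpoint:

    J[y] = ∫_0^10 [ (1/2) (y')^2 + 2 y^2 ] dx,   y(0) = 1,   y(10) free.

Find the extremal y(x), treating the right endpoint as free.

The Lagrangian L = (1/2) (y')^2 + 2 y^2 gives
    ∂L/∂y = 4 y,   ∂L/∂y' = y'.
Euler-Lagrange: y'' − 4 y = 0.
With k = 2, the general solution is
    y(x) = A cosh(2 x) + B sinh(2 x).
Fixed left endpoint y(0) = 1 ⇒ A = 1.
The right endpoint x = 10 is free, so the natural (transversality) condition is ∂L/∂y' |_{x=10} = 0, i.e. y'(10) = 0.
Compute y'(x) = A k sinh(k x) + B k cosh(k x), so
    y'(10) = A k sinh(k·10) + B k cosh(k·10) = 0
    ⇒ B = −A tanh(k·10) = − tanh(2·10).
Therefore the extremal is
    y(x) = cosh(2 x) − tanh(2·10) sinh(2 x).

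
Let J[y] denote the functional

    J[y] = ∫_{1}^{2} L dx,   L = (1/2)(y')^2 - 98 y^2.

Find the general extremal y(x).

The Lagrangian is L = (1/2)(y')^2 - 98 y^2.
∂L/∂y = -196y.
∂L/∂y' = y'.
The Euler-Lagrange equation d/dx(∂L/∂y') − ∂L/∂y = 0 becomes:
    y'' + 196 y = 0
General solution: y(x) = A sin(14x) + B cos(14x), where A and B are arbitrary constants fixed by the endpoint conditions.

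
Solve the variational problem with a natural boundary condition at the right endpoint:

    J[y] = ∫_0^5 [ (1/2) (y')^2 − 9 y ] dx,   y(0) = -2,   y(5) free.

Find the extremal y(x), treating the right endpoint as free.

The Lagrangian L = (1/2) (y')^2 − 9 y gives
    ∂L/∂y = −9,   ∂L/∂y' = y'.
Euler-Lagrange: d/dx(y') − (−9) = 0, i.e. y'' + 9 = 0, so
    y(x) = −(9/2) x^2 + C1 x + C2.
Fixed left endpoint y(0) = -2 ⇒ C2 = -2.
The right endpoint x = 5 is free, so the natural (transversality) condition is ∂L/∂y' |_{x=5} = 0, i.e. y'(5) = 0.
Compute y'(x) = −9 x + C1, so y'(5) = −45 + C1 = 0 ⇒ C1 = 45.
Therefore the extremal is
    y(x) = −(9/2) x^2 + 45 x − 2.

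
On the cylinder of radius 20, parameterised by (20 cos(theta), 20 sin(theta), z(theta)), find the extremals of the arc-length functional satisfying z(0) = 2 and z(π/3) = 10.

Parameterise the cylinder of radius R = 20 as
    r(θ) = (20 cos θ, 20 sin θ, z(θ)).
The arc-length element is
    ds = sqrt(400 + (dz/dθ)^2) dθ,
so the Lagrangian is L = sqrt(400 + z'^2).
L depends on z' only, not on z or θ, so ∂L/∂z = 0 and
    ∂L/∂z' = z' / sqrt(400 + z'^2).
The Euler-Lagrange equation gives
    d/dθ( z' / sqrt(400 + z'^2) ) = 0,
so z' is constant. Integrating once:
    z(θ) = a θ + b,
a helix on the cylinder (a straight line when the cylinder is unrolled). The constants a, b are determined by the endpoint conditions.
With endpoint conditions z(0) = 2 and z(π/3) = 10: from z(0) = b we get b = 2, and a·π/3 + 2 = 10 gives a = 24/π, so
    z(θ) = (24/π) θ + 2.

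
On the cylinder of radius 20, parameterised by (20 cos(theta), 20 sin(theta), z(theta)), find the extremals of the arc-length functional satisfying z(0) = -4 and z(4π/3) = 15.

Parameterise the cylinder of radius R = 20 as
    r(θ) = (20 cos θ, 20 sin θ, z(θ)).
The arc-length element is
    ds = sqrt(400 + (dz/dθ)^2) dθ,
so the Lagrangian is L = sqrt(400 + z'^2).
L depends on z' only, not on z or θ, so ∂L/∂z = 0 and
    ∂L/∂z' = z' / sqrt(400 + z'^2).
The Euler-Lagrange equation gives
    d/dθ( z' / sqrt(400 + z'^2) ) = 0,
so z' is constant. Integrating once:
    z(θ) = a θ + b,
a helix on the cylinder (a straight line when the cylinder is unrolled). The constants a, b are determined by the endpoint conditions.
With endpoint conditions z(0) = -4 and z(4π/3) = 15: from z(0) = b we get b = -4, and a·4π/3 + -4 = 15 gives a = 57/(4π), so
    z(θ) = (57/(4π)) θ − 4.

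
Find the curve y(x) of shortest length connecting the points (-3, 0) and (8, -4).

Arc-length functional: J[y] = ∫ sqrt(1 + (y')^2) dx.
Lagrangian L = sqrt(1 + (y')^2) has no explicit y dependence, so ∂L/∂y = 0 and the Euler-Lagrange equation gives
    d/dx( y' / sqrt(1 + (y')^2) ) = 0  ⇒  y' / sqrt(1 + (y')^2) = const.
Hence y' is constant, so y(x) is affine.
Fitting the endpoints (-3, 0) and (8, -4):
    slope m = ((-4) − 0) / (8 − (-3)) = -4/11,
    intercept c = 0 − m·(-3) = -12/11.
Extremal: y(x) = (-4/11) x - 12/11.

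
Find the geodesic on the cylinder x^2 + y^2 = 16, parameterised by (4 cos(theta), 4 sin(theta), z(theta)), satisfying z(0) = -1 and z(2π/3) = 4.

Parameterise the cylinder of radius R = 4 as
    r(θ) = (4 cos θ, 4 sin θ, z(θ)).
The arc-length element is
    ds = sqrt(16 + (dz/dθ)^2) dθ,
so the Lagrangian is L = sqrt(16 + z'^2).
L depends on z' only, not on z or θ, so ∂L/∂z = 0 and
    ∂L/∂z' = z' / sqrt(16 + z'^2).
The Euler-Lagrange equation gives
    d/dθ( z' / sqrt(16 + z'^2) ) = 0,
so z' is constant. Integrating once:
    z(θ) = a θ + b,
a helix on the cylinder (a straight line when the cylinder is unrolled). The constants a, b are determined by the endpoint conditions.
With endpoint conditions z(0) = -1 and z(2π/3) = 4: from z(0) = b we get b = -1, and a·2π/3 + -1 = 4 gives a = 15/(2π), so
    z(θ) = (15/(2π)) θ − 1.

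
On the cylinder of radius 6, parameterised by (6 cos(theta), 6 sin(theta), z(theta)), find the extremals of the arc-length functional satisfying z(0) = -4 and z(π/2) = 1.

Parameterise the cylinder of radius R = 6 as
    r(θ) = (6 cos θ, 6 sin θ, z(θ)).
The arc-length element is
    ds = sqrt(36 + (dz/dθ)^2) dθ,
so the Lagrangian is L = sqrt(36 + z'^2).
L depends on z' only, not on z or θ, so ∂L/∂z = 0 and
    ∂L/∂z' = z' / sqrt(36 + z'^2).
The Euler-Lagrange equation gives
    d/dθ( z' / sqrt(36 + z'^2) ) = 0,
so z' is constant. Integrating once:
    z(θ) = a θ + b,
a helix on the cylinder (a straight line when the cylinder is unrolled). The constants a, b are determined by the endpoint conditions.
With endpoint conditions z(0) = -4 and z(π/2) = 1: from z(0) = b we get b = -4, and a·π/2 + -4 = 1 gives a = 10/π, so
    z(θ) = (10/π) θ − 4.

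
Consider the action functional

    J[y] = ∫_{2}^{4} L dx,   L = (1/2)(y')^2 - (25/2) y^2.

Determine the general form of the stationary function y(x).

The Lagrangian is L = (1/2)(y')^2 - (25/2) y^2.
∂L/∂y = -25y.
∂L/∂y' = y'.
The Euler-Lagrange equation d/dx(∂L/∂y') − ∂L/∂y = 0 becomes:
    y'' + 25 y = 0
General solution: y(x) = A sin(5x) + B cos(5x), where A and B are arbitrary constants fixed by the endpoint conditions.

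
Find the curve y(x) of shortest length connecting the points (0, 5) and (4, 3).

Arc-length functional: J[y] = ∫ sqrt(1 + (y')^2) dx.
Lagrangian L = sqrt(1 + (y')^2) has no explicit y dependence, so ∂L/∂y = 0 and the Euler-Lagrange equation gives
    d/dx( y' / sqrt(1 + (y')^2) ) = 0  ⇒  y' / sqrt(1 + (y')^2) = const.
Hence y' is constant, so y(x) is affine.
Fitting the endpoints (0, 5) and (4, 3):
    slope m = (3 − 5) / (4 − 0) = -1/2,
    intercept c = 5 − m·0 = 5.
Extremal: y(x) = (-1/2) x + 5.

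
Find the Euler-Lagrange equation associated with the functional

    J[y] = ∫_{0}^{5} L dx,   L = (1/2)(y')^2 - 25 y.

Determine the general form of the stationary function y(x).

The Lagrangian is L = (1/2)(y')^2 - 25 y.
∂L/∂y = -25.
∂L/∂y' = y'.
The Euler-Lagrange equation d/dx(∂L/∂y') − ∂L/∂y = 0 becomes:
    y'' + 25 = 0
General solution: y(x) = -(25/2) x^2 + A x + B, where A and B are arbitrary constants fixed by the endpoint conditions.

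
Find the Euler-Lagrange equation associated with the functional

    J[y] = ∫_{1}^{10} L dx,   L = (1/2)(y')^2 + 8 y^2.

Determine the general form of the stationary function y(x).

The Lagrangian is L = (1/2)(y')^2 + 8 y^2.
∂L/∂y = 16y.
∂L/∂y' = y'.
The Euler-Lagrange equation d/dx(∂L/∂y') − ∂L/∂y = 0 becomes:
    y'' - 16 y = 0
General solution: y(x) = A e^(4x) + B e^(-4x), where A and B are arbitrary constants fixed by the endpoint conditions.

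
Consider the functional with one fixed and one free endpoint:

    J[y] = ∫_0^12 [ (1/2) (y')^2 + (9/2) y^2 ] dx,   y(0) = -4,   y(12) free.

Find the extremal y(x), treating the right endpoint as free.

The Lagrangian L = (1/2) (y')^2 + (9/2) y^2 gives
    ∂L/∂y = 9 y,   ∂L/∂y' = y'.
Euler-Lagrange: y'' − 9 y = 0.
With k = 3, the general solution is
    y(x) = A cosh(3 x) + B sinh(3 x).
Fixed left endpoint y(0) = -4 ⇒ A = -4.
The right endpoint x = 12 is free, so the natural (transversality) condition is ∂L/∂y' |_{x=12} = 0, i.e. y'(12) = 0.
Compute y'(x) = A k sinh(k x) + B k cosh(k x), so
    y'(12) = A k sinh(k·12) + B k cosh(k·12) = 0
    ⇒ B = −A tanh(k·12) = 4 tanh(3·12).
Therefore the extremal is
    y(x) = −4 cosh(3 x) + 4 tanh(3·12) sinh(3 x).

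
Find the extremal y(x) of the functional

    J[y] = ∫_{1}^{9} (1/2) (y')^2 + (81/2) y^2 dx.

The Lagrangian is L = (1/2) (y')^2 + (81/2) y^2.
Compute ∂L/∂y = 81y, ∂L/∂y' = y'.
The Euler-Lagrange equation d/dx(∂L/∂y') − ∂L/∂y = 0 reduces to
    y'' − 81 y = 0.
Its general solution is
    y(x) = A e^(9x) + B e^(−9x),
with A, B fixed by the endpoint conditions.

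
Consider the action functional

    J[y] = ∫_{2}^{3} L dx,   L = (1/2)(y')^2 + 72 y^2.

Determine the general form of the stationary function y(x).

The Lagrangian is L = (1/2)(y')^2 + 72 y^2.
∂L/∂y = 144y.
∂L/∂y' = y'.
The Euler-Lagrange equation d/dx(∂L/∂y') − ∂L/∂y = 0 becomes:
    y'' - 144 y = 0
General solution: y(x) = A e^(12x) + B e^(-12x), where A and B are arbitrary constants fixed by the endpoint conditions.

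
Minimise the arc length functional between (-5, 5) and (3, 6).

Arc-length functional: J[y] = ∫ sqrt(1 + (y')^2) dx.
Lagrangian L = sqrt(1 + (y')^2) has no explicit y dependence, so ∂L/∂y = 0 and the Euler-Lagrange equation gives
    d/dx( y' / sqrt(1 + (y')^2) ) = 0  ⇒  y' / sqrt(1 + (y')^2) = const.
Hence y' is constant, so y(x) is affine.
Fitting the endpoints (-5, 5) and (3, 6):
    slope m = (6 − 5) / (3 − (-5)) = 1/8,
    intercept c = 5 − m·(-5) = 45/8.
Extremal: y(x) = (1/8) x + 45/8.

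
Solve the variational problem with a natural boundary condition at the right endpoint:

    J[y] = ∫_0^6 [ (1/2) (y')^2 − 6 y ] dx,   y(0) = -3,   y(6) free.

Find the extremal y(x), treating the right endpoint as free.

The Lagrangian L = (1/2) (y')^2 − 6 y gives
    ∂L/∂y = −6,   ∂L/∂y' = y'.
Euler-Lagrange: d/dx(y') − (−6) = 0, i.e. y'' + 6 = 0, so
    y(x) = −(6/2) x^2 + C1 x + C2.
Fixed left endpoint y(0) = -3 ⇒ C2 = -3.
The right endpoint x = 6 is free, so the natural (transversality) condition is ∂L/∂y' |_{x=6} = 0, i.e. y'(6) = 0.
Compute y'(x) = −6 x + C1, so y'(6) = −36 + C1 = 0 ⇒ C1 = 36.
Therefore the extremal is
    y(x) = −3 x^2 + 36 x − 3.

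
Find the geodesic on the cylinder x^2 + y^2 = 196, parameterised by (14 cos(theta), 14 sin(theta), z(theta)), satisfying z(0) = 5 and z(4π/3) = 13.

Parameterise the cylinder of radius R = 14 as
    r(θ) = (14 cos θ, 14 sin θ, z(θ)).
The arc-length element is
    ds = sqrt(196 + (dz/dθ)^2) dθ,
so the Lagrangian is L = sqrt(196 + z'^2).
L depends on z' only, not on z or θ, so ∂L/∂z = 0 and
    ∂L/∂z' = z' / sqrt(196 + z'^2).
The Euler-Lagrange equation gives
    d/dθ( z' / sqrt(196 + z'^2) ) = 0,
so z' is constant. Integrating once:
    z(θ) = a θ + b,
a helix on the cylinder (a straight line when the cylinder is unrolled). The constants a, b are determined by the endpoint conditions.
With endpoint conditions z(0) = 5 and z(4π/3) = 13: from z(0) = b we get b = 5, and a·4π/3 + 5 = 13 gives a = 6/π, so
    z(θ) = (6/π) θ + 5.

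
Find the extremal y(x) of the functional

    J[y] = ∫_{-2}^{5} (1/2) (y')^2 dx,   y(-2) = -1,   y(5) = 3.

The Lagrangian is L = (1/2) (y')^2.
Compute ∂L/∂y = 0, ∂L/∂y' = y'.
The Euler-Lagrange equation d/dx(∂L/∂y') − ∂L/∂y = 0 reduces to
    y'' = 0.
Its general solution is
    y(x) = A x + B,
with A, B fixed by the endpoint conditions.
Applying the endpoint conditions y(-2) = -1 and y(5) = 3: solve A·-2 + B = -1 and A·5 + B = 3. Subtracting gives A(5 − -2) = 3 − -1, so A = 4/7, and B = -1 − A·-2 = 1/7. Therefore
    y(x) = (4/7) x + 1/7.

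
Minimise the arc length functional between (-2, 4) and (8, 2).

Arc-length functional: J[y] = ∫ sqrt(1 + (y')^2) dx.
Lagrangian L = sqrt(1 + (y')^2) has no explicit y dependence, so ∂L/∂y = 0 and the Euler-Lagrange equation gives
    d/dx( y' / sqrt(1 + (y')^2) ) = 0  ⇒  y' / sqrt(1 + (y')^2) = const.
Hence y' is constant, so y(x) is affine.
Fitting the endpoints (-2, 4) and (8, 2):
    slope m = (2 − 4) / (8 − (-2)) = -1/5,
    intercept c = 4 − m·(-2) = 18/5.
Extremal: y(x) = (-1/5) x + 18/5.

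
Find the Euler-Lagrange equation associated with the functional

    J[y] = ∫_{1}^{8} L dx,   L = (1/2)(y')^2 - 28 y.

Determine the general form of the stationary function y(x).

The Lagrangian is L = (1/2)(y')^2 - 28 y.
∂L/∂y = -28.
∂L/∂y' = y'.
The Euler-Lagrange equation d/dx(∂L/∂y') − ∂L/∂y = 0 becomes:
    y'' + 28 = 0
General solution: y(x) = -14 x^2 + A x + B, where A and B are arbitrary constants fixed by the endpoint conditions.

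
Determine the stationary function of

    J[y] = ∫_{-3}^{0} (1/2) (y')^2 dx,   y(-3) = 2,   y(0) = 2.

The Lagrangian is L = (1/2) (y')^2.
Compute ∂L/∂y = 0, ∂L/∂y' = y'.
The Euler-Lagrange equation d/dx(∂L/∂y') − ∂L/∂y = 0 reduces to
    y'' = 0.
Its general solution is
    y(x) = A x + B,
with A, B fixed by the endpoint conditions.
Applying the endpoint conditions y(-3) = 2 and y(0) = 2: solve A·-3 + B = 2 and A·0 + B = 2. Subtracting gives A(0 − -3) = 2 − 2, so A = 0, and B = 2 − A·-3 = 2. Therefore
    y(x) = 2.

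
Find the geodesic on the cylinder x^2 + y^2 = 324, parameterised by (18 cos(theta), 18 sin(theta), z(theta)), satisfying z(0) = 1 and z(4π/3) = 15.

Parameterise the cylinder of radius R = 18 as
    r(θ) = (18 cos θ, 18 sin θ, z(θ)).
The arc-length element is
    ds = sqrt(324 + (dz/dθ)^2) dθ,
so the Lagrangian is L = sqrt(324 + z'^2).
L depends on z' only, not on z or θ, so ∂L/∂z = 0 and
    ∂L/∂z' = z' / sqrt(324 + z'^2).
The Euler-Lagrange equation gives
    d/dθ( z' / sqrt(324 + z'^2) ) = 0,
so z' is constant. Integrating once:
    z(θ) = a θ + b,
a helix on the cylinder (a straight line when the cylinder is unrolled). The constants a, b are determined by the endpoint conditions.
With endpoint conditions z(0) = 1 and z(4π/3) = 15: from z(0) = b we get b = 1, and a·4π/3 + 1 = 15 gives a = 21/(2π), so
    z(θ) = (21/(2π)) θ + 1.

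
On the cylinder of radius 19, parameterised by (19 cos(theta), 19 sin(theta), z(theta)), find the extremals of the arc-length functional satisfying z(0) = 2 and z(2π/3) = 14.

Parameterise the cylinder of radius R = 19 as
    r(θ) = (19 cos θ, 19 sin θ, z(θ)).
The arc-length element is
    ds = sqrt(361 + (dz/dθ)^2) dθ,
so the Lagrangian is L = sqrt(361 + z'^2).
L depends on z' only, not on z or θ, so ∂L/∂z = 0 and
    ∂L/∂z' = z' / sqrt(361 + z'^2).
The Euler-Lagrange equation gives
    d/dθ( z' / sqrt(361 + z'^2) ) = 0,
so z' is constant. Integrating once:
    z(θ) = a θ + b,
a helix on the cylinder (a straight line when the cylinder is unrolled). The constants a, b are determined by the endpoint conditions.
With endpoint conditions z(0) = 2 and z(2π/3) = 14: from z(0) = b we get b = 2, and a·2π/3 + 2 = 14 gives a = 18/π, so
    z(θ) = (18/π) θ + 2.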